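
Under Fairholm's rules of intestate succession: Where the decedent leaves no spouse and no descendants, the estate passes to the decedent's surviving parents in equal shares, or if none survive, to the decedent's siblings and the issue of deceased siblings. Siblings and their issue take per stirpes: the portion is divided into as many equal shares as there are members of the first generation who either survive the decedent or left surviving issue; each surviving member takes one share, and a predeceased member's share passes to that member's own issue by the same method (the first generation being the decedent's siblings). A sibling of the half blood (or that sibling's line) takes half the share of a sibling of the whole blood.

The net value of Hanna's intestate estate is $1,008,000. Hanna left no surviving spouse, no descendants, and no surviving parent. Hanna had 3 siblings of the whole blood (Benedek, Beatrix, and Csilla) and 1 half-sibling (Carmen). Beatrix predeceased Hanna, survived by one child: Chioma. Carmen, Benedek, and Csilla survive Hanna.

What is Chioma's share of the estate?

The entire $1,008,000 passes to the siblings and their issue.
Counting each half-blood sibling's line as half a unit, there are 7/2 units in $1,008,000, so one unit is $288,000. Whole-blood lines (Benedek, Beatrix, and Csilla) take $288,000 each; half-blood lines (Carmen) take $144,000 each.
Beatrix's share ($288,000) passes entirely to Chioma.

Chioma receives $288,000.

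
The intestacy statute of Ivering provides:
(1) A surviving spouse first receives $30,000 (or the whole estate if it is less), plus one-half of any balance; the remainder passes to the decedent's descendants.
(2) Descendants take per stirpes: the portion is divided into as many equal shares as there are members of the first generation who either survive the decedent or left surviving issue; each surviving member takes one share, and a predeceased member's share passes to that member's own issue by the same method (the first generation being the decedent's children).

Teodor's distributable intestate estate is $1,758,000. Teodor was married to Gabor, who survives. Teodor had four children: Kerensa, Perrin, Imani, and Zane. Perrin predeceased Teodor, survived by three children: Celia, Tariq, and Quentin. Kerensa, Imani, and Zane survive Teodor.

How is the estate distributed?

Gabor first takes $30,000, leaving a balance of $1,728,000. Gabor then takes one-half of the balance ($864,000), for a total of $894,000. The remaining $864,000 passes to the descendants.
The descendants' portion ($864,000) is divided into 4 shares of $216,000: Kerensa, Imani, and Zane each take $216,000; Perrin's $216,000 share passes to Perrin's issue.
Perrin's share ($216,000) is divided into 3 shares of $72,000: Celia, Tariq, and Quentin each take $72,000.

Gabor: $894,000; Kerensa: $216,000; Celia: $72,000; Tariq: $72,000; Quentin: $72,000; Imani: $216,000; Zane: $216,000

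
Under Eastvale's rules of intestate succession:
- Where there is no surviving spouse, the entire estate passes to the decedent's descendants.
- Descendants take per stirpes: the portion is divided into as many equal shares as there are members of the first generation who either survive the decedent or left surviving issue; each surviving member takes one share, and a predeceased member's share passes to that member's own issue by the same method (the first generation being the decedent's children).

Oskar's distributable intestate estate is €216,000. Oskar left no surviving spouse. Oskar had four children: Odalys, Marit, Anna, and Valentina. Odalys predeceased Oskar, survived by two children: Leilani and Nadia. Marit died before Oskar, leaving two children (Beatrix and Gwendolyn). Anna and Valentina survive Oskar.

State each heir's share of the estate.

The entire €216,000 passes to the descendants.
That amount (€216,000) is divided into 4 shares of €54,000: Anna and Valentina each take €54,000; Odalys's €54,000 share passes to Odalys's issue; Marit's €54,000 share passes to Marit's issue.
Odalys's share (€54,000) is divided into 2 shares of €27,000: Leilani and Nadia each take €27,000.
Marit's share (€54,000) is divided into 2 shares of €27,000: Beatrix and Gwendolyn each take €27,000.

Leilani: €27,000; Nadia: €27,000; Beatrix: €27,000; Gwendolyn: €27,000; Anna: €54,000; Valentina: €54,000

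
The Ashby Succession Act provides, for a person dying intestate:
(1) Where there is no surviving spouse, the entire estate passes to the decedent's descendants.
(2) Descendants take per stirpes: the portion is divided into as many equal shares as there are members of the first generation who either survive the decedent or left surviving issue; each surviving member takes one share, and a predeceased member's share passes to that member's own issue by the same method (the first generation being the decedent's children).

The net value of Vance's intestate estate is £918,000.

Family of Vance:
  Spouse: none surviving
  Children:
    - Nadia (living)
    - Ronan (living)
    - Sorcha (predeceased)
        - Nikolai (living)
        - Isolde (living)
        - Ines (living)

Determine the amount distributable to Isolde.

The entire £918,000 passes to the descendants.
That amount (£918,000) is divided into 3 shares of £306,000: Nadia and Ronan each take £306,000; Sorcha's £306,000 share passes to Sorcha's issue.
Sorcha's share (£306,000) is divided into 3 shares of £102,000: Nikolai, Isolde, and Ines each take £102,000.

Isolde receives £102,000.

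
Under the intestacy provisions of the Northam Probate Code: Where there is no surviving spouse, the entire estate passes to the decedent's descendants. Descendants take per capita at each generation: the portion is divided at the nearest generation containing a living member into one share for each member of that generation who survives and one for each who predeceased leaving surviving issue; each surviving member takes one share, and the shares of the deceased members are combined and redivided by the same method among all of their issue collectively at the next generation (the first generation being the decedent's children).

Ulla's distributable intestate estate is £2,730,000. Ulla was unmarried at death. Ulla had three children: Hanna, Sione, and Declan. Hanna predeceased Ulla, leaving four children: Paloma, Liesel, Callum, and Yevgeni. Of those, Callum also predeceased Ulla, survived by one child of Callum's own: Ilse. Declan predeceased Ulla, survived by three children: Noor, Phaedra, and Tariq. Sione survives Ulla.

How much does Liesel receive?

Liesel receives £260,000.

The entire £2,730,000 passes to the descendants.
That amount (£2,730,000) is divided at the children's generation into 3 shares of £910,000. Sione takes £910,000. The 2 shares of the deceased (Hanna and Declan) are combined into a pool of £1,820,000.
That pool (£1,820,000) is divided at the grandchildren's generation into 7 shares of £260,000. Paloma, Liesel, Yevgeni, Noor, Phaedra, and Tariq each take £260,000. The remaining share for the deceased Callum (£260,000) is carried to the next generation.
That pool (£260,000) passes entirely to Ilse, the sole taker at the great-grandchildren's generation.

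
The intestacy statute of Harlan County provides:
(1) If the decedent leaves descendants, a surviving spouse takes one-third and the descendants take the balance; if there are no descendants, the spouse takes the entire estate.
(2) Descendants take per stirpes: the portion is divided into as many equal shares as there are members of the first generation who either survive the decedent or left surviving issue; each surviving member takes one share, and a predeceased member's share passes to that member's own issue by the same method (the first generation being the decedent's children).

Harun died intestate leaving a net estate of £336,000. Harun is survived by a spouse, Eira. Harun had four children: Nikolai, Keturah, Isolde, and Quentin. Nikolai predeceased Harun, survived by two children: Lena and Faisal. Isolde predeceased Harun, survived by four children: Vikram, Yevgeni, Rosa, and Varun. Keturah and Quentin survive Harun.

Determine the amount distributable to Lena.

Eira takes one-third of £336,000 = £112,000. The remaining £224,000 passes to the descendants.
The descendants' portion (£224,000) is divided into 4 shares of £56,000: Keturah and Quentin each take £56,000; Nikolai's £56,000 share passes to Nikolai's issue; Isolde's £56,000 share passes to Isolde's issue.
Nikolai's share (£56,000) is divided into 2 shares of £28,000: Lena and Faisal each take £28,000.
Isolde's share (£56,000) is divided into 4 shares of £14,000: Vikram, Yevgeni, Rosa, and Varun each take £14,000.

Lena receives £28,000.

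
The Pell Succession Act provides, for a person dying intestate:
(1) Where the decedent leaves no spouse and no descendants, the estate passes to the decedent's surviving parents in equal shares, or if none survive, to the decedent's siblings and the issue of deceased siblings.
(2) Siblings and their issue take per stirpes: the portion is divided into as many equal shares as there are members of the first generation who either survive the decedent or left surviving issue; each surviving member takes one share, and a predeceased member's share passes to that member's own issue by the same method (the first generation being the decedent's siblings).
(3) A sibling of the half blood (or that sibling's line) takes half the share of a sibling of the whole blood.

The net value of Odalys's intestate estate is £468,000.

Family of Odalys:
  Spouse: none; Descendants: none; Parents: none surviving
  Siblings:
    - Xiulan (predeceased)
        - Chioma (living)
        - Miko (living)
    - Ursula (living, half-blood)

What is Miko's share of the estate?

Miko receives £156,000.

The entire £468,000 passes to the siblings and their issue.
Counting each half-blood sibling's line as half a unit, there are 3/2 units in £468,000, so one unit is £312,000. Whole-blood lines (Xiulan) take £312,000 each; half-blood lines (Ursula) take £156,000 each.
Xiulan's share (£312,000) is divided into 2 shares of £156,000: Chioma and Miko each take £156,000.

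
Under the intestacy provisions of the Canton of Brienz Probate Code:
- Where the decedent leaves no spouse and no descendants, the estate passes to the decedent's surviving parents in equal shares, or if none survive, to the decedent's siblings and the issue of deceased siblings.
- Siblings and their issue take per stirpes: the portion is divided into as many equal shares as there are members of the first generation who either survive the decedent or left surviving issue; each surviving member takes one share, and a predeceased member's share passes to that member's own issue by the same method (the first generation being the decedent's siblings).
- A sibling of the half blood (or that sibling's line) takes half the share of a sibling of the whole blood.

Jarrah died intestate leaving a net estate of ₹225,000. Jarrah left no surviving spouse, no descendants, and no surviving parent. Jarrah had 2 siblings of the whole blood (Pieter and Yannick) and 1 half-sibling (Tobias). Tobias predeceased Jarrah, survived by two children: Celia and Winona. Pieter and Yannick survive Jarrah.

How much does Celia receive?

Celia receives ₹22,500.

The entire ₹225,000 passes to the siblings and their issue.
Counting each half-blood sibling's line as half a unit, there are 5/2 units in ₹225,000, so one unit is ₹90,000. Whole-blood lines (Pieter and Yannick) take ₹90,000 each; half-blood lines (Tobias) take ₹45,000 each.
Tobias's share (₹45,000) is divided into 2 shares of ₹22,500: Celia and Winona each take ₹22,500.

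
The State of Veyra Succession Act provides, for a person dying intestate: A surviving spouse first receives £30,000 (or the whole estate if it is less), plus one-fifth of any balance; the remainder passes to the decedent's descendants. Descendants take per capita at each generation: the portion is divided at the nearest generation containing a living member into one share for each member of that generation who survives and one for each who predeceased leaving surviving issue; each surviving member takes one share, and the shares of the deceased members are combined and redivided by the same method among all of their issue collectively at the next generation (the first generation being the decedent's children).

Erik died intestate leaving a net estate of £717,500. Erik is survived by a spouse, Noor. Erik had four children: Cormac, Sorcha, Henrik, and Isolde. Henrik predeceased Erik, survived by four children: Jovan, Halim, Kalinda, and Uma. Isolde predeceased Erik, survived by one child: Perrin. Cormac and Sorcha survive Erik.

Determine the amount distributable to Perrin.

Noor first takes £30,000, leaving a balance of £687,500. Noor then takes one-fifth of the balance (£137,500), for a total of £167,500. The remaining £550,000 passes to the descendants.
The descendants' portion (£550,000) is divided at the children's generation into 4 shares of £137,500. Cormac and Sorcha each take £137,500. The 2 shares of the deceased (Henrik and Isolde) are combined into a pool of £275,000.
That pool (£275,000) is divided at the grandchildren's generation equally among Jovan, Halim, Kalinda, Uma, and Perrin: £55,000 each.

Perrin receives £55,000.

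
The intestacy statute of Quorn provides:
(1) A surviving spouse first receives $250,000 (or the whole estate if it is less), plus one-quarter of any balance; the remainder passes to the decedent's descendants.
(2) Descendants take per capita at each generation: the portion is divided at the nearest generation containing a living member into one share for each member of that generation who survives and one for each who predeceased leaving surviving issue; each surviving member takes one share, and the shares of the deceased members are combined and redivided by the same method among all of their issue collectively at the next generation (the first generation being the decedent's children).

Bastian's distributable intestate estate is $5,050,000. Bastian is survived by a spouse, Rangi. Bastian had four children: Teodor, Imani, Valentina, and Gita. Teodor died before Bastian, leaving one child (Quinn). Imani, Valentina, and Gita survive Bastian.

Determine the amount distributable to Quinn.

Quinn receives $900,000.

Rangi first takes $250,000, leaving a balance of $4,800,000. Rangi then takes one-quarter of the balance ($1,200,000), for a total of $1,450,000. The remaining $3,600,000 passes to the descendants.
The descendants' portion ($3,600,000) is divided at the children's generation into 4 shares of $900,000. Imani, Valentina, and Gita each take $900,000. The remaining share for the deceased Teodor ($900,000) is carried to the next generation.
That pool ($900,000) passes entirely to Quinn, the sole taker at the grandchildren's generation.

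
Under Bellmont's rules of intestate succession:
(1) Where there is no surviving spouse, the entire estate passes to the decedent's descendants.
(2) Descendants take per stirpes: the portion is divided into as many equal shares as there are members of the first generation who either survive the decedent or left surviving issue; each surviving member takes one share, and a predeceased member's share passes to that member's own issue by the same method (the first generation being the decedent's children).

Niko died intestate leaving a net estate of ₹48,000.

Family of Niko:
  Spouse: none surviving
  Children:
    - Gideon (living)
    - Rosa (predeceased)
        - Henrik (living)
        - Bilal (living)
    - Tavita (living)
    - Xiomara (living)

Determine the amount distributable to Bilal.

Bilal receives ₹6,000.

The entire ₹48,000 passes to the descendants.
That amount (₹48,000) is divided into 4 shares of ₹12,000: Gideon, Tavita, and Xiomara each take ₹12,000; Rosa's ₹12,000 share passes to Rosa's issue.
Rosa's share (₹12,000) is divided into 2 shares of ₹6,000: Henrik and Bilal each take ₹6,000.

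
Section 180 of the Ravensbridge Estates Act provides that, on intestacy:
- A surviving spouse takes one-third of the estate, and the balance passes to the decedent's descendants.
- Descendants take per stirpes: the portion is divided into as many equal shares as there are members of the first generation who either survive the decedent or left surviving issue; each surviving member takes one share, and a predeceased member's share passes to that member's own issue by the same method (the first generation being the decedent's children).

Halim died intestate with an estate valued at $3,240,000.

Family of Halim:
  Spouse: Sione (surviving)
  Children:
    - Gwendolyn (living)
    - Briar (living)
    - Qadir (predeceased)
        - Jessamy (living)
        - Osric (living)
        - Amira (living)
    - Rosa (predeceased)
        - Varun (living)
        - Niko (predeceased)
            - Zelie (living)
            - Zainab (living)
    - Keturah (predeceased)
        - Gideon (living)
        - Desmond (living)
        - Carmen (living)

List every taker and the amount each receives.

Sione takes one-third of $3,240,000 = $1,080,000. The remaining $2,160,000 passes to the descendants.
The descendants' portion ($2,160,000) is divided into 5 shares of $432,000: Gwendolyn and Briar each take $432,000; Qadir's $432,000 share passes to Qadir's issue; Rosa's $432,000 share passes to Rosa's issue; Keturah's $432,000 share passes to Keturah's issue.
Qadir's share ($432,000) is divided into 3 shares of $144,000: Jessamy, Osric, and Amira each take $144,000.
Rosa's share ($432,000) is divided into 2 shares of $216,000: Varun takes $216,000; Niko's $216,000 share passes to Niko's issue.
Niko's share ($216,000) is divided into 2 shares of $108,000: Zelie and Zainab each take $108,000.
Keturah's share ($432,000) is divided into 3 shares of $144,000: Gideon, Desmond, and Carmen each take $144,000.

Sione: $1,080,000; Gwendolyn: $432,000; Briar: $432,000; Jessamy: $144,000; Osric: $144,000; Amira: $144,000; Varun: $216,000; Zelie: $108,000; Zainab: $108,000; Gideon: $144,000; Desmond: $144,000; Carmen: $144,000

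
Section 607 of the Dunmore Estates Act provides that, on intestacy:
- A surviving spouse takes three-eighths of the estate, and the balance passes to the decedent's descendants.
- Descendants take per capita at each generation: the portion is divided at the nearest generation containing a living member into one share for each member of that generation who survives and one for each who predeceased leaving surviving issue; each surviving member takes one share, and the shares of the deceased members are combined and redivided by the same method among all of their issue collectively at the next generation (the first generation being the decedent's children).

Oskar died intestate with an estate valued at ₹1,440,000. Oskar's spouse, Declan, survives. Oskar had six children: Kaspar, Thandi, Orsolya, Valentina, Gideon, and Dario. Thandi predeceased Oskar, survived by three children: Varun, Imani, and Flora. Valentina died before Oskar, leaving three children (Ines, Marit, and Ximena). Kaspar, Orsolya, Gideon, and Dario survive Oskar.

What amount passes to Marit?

Declan takes three-eighths of ₹1,440,000 = ₹540,000. The remaining ₹900,000 passes to the descendants.
The descendants' portion (₹900,000) is divided at the children's generation into 6 shares of ₹150,000. Kaspar, Orsolya, Gideon, and Dario each take ₹150,000. The 2 shares of the deceased (Thandi and Valentina) are combined into a pool of ₹300,000.
That pool (₹300,000) is divided at the grandchildren's generation equally among Varun, Imani, Flora, Ines, Marit, and Ximena: ₹50,000 each.

Marit receives ₹50,000.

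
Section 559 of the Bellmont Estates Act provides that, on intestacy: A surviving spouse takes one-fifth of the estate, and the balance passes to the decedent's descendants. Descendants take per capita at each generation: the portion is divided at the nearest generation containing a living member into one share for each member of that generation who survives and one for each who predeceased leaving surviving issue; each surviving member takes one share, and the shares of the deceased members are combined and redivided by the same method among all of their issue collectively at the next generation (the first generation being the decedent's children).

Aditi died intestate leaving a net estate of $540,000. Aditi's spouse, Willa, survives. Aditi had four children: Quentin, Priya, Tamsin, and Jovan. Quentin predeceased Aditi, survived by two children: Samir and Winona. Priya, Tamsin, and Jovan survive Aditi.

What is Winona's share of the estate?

Willa takes one-fifth of $540,000 = $108,000. The remaining $432,000 passes to the descendants.
The descendants' portion ($432,000) is divided at the children's generation into 4 shares of $108,000. Priya, Tamsin, and Jovan each take $108,000. The remaining share for the deceased Quentin ($108,000) is carried to the next generation.
That pool ($108,000) is divided at the grandchildren's generation equally among Samir and Winona: $54,000 each.

Winona receives $54,000.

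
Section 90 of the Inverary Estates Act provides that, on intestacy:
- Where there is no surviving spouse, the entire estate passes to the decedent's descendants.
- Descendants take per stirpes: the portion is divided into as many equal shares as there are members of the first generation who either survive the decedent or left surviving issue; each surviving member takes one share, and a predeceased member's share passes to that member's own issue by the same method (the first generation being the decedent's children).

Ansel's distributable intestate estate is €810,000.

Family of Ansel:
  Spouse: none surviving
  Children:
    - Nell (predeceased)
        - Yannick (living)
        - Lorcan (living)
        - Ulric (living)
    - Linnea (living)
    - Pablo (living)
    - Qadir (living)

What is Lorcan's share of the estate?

The entire €810,000 passes to the descendants.
That amount (€810,000) is divided into 4 shares of €202,500: Linnea, Pablo, and Qadir each take €202,500; Nell's €202,500 share passes to Nell's issue.
Nell's share (€202,500) is divided into 3 shares of €67,500: Yannick, Lorcan, and Ulric each take €67,500.

Lorcan receives €67,500.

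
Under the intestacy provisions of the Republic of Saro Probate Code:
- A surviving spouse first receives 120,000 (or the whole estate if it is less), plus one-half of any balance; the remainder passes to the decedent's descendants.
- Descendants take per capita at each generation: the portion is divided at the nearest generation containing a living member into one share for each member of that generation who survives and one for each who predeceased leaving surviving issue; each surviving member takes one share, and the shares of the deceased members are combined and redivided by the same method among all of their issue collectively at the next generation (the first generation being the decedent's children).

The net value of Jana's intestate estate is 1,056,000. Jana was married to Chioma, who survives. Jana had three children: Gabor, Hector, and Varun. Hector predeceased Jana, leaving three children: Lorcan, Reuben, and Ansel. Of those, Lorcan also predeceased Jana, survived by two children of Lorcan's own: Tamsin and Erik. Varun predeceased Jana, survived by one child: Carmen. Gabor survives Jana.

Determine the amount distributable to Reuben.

Reuben receives 78,000.

Chioma first takes 120,000, leaving a balance of 936,000. Chioma then takes one-half of the balance (468,000), for a total of 588,000. The remaining 468,000 passes to the descendants.
The descendants' portion (468,000) is divided at the children's generation into 3 shares of 156,000. Gabor takes 156,000. The 2 shares of the deceased (Hector and Varun) are combined into a pool of 312,000.
That pool (312,000) is divided at the grandchildren's generation into 4 shares of 78,000. Reuben, Ansel, and Carmen each take 78,000. The remaining share for the deceased Lorcan (78,000) is carried to the next generation.
That pool (78,000) is divided at the great-grandchildren's generation equally among Tamsin and Erik: 39,000 each.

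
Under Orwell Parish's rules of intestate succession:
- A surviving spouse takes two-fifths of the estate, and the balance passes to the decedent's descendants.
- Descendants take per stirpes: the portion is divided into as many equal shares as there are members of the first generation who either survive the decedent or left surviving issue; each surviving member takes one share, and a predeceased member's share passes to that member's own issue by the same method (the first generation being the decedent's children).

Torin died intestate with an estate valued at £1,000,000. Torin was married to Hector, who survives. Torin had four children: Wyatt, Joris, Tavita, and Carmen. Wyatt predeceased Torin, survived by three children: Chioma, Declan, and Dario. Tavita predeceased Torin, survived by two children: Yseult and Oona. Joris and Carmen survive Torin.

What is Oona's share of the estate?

Oona receives £75,000.

Hector takes two-fifths of £1,000,000 = £400,000. The remaining £600,000 passes to the descendants.
The descendants' portion (£600,000) is divided into 4 shares of £150,000: Joris and Carmen each take £150,000; Wyatt's £150,000 share passes to Wyatt's issue; Tavita's £150,000 share passes to Tavita's issue.
Wyatt's share (£150,000) is divided into 3 shares of £50,000: Chioma, Declan, and Dario each take £50,000.
Tavita's share (£150,000) is divided into 2 shares of £75,000: Yseult and Oona each take £75,000.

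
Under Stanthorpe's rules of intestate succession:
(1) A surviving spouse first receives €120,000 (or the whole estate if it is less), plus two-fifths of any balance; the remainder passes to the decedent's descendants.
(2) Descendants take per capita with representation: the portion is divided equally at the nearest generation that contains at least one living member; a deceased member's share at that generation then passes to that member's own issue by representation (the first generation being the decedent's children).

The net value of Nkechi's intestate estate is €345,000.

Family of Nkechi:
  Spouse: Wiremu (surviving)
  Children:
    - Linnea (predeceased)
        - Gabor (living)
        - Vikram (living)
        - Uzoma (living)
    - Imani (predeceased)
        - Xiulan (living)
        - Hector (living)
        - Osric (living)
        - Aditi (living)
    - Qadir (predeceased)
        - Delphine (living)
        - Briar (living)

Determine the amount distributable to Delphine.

Wiremu first takes €120,000, leaving a balance of €225,000. Wiremu then takes two-fifths of the balance (€90,000), for a total of €210,000. The remaining €135,000 passes to the descendants.
No child survives, so the initial division is made at the grandchildren's generation.
The descendants' portion (€135,000) is divided into 9 shares of €15,000: Gabor, Vikram, Uzoma, Xiulan, Hector, Osric, Aditi, Delphine, and Briar each take €15,000.

Delphine receives €15,000.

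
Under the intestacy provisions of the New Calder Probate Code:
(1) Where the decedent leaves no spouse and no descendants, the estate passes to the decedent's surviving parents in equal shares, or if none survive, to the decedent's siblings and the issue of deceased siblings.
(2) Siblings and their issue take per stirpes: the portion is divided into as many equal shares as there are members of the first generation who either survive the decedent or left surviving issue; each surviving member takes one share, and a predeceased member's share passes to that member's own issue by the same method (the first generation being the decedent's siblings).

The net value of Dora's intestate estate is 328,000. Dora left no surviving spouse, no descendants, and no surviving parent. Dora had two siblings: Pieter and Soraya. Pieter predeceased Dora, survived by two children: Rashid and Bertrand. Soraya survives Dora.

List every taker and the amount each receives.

The entire 328,000 passes to the siblings and their issue.
That amount (328,000) is divided into 2 shares of 164,000: Soraya takes 164,000; Pieter's 164,000 share passes to Pieter's issue.
Pieter's share (164,000) is divided into 2 shares of 82,000: Rashid and Bertrand each take 82,000.

Rashid: 82,000; Bertrand: 82,000; Soraya: 164,000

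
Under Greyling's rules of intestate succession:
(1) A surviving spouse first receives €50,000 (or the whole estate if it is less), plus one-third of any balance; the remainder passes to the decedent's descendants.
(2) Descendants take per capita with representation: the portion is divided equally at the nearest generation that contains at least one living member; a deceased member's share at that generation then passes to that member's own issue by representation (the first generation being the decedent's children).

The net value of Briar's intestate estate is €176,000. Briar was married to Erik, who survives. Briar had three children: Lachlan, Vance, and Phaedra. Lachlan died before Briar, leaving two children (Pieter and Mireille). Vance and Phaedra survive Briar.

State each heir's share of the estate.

Erik first takes €50,000, leaving a balance of €126,000. Erik then takes one-third of the balance (€42,000), for a total of €92,000. The remaining €84,000 passes to the descendants.
The descendants' portion (€84,000) is divided into 3 shares of €28,000: Vance and Phaedra each take €28,000; Lachlan's €28,000 share passes to Lachlan's issue.
Lachlan's share (€28,000) is divided into 2 shares of €14,000: Pieter and Mireille each take €14,000.

Erik: €92,000; Pieter: €14,000; Mireille: €14,000; Vance: €28,000; Phaedra: €28,000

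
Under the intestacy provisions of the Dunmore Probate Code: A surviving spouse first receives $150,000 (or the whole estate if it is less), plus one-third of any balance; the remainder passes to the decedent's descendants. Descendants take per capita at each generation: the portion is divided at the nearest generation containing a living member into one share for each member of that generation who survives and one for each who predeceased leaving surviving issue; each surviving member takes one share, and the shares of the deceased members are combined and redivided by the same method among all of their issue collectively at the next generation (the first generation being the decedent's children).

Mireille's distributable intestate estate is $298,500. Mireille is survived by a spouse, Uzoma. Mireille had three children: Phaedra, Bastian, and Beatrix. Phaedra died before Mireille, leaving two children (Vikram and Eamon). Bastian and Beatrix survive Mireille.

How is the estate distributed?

Uzoma: $199,500; Vikram: $16,500; Eamon: $16,500; Bastian: $33,000; Beatrix: $33,000

Uzoma first takes $150,000, leaving a balance of $148,500. Uzoma then takes one-third of the balance ($49,500), for a total of $199,500. The remaining $99,000 passes to the descendants.
The descendants' portion ($99,000) is divided at the children's generation into 3 shares of $33,000. Bastian and Beatrix each take $33,000. The remaining share for the deceased Phaedra ($33,000) is carried to the next generation.
That pool ($33,000) is divided at the grandchildren's generation equally among Vikram and Eamon: $16,500 each.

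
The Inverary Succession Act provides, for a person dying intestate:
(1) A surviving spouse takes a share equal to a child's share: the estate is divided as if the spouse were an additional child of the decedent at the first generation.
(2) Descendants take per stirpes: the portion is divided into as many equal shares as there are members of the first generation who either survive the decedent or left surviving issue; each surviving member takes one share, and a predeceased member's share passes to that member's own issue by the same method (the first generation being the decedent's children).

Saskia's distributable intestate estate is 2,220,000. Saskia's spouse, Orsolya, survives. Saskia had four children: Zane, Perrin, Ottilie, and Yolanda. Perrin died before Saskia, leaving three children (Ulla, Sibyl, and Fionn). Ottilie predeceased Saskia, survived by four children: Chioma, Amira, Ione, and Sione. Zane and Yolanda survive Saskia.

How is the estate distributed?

Orsolya: 444,000; Zane: 444,000; Ulla: 148,000; Sibyl: 148,000; Fionn: 148,000; Chioma: 111,000; Amira: 111,000; Ione: 111,000; Sione: 111,000; Yolanda: 444,000

The spouse counts as an additional share at the children's level, so there are 5 primary shares of 444,000. Orsolya takes one such share (444,000).
The children's combined portion (1,776,000) is divided into 4 shares of 444,000: Zane and Yolanda each take 444,000; Perrin's 444,000 share passes to Perrin's issue; Ottilie's 444,000 share passes to Ottilie's issue.
Perrin's share (444,000) is divided into 3 shares of 148,000: Ulla, Sibyl, and Fionn each take 148,000.
Ottilie's share (444,000) is divided into 4 shares of 111,000: Chioma, Amira, Ione, and Sione each take 111,000.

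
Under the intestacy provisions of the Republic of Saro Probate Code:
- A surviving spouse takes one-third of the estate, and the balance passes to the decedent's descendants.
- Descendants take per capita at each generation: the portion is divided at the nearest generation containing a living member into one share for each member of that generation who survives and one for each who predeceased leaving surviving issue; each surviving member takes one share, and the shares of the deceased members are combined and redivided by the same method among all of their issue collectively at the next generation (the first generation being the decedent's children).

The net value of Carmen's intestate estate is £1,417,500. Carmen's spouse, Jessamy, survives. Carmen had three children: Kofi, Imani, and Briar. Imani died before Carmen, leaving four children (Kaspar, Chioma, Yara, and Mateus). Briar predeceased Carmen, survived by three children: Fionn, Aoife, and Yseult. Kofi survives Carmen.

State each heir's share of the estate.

Jessamy takes one-third of £1,417,500 = £472,500. The remaining £945,000 passes to the descendants.
The descendants' portion (£945,000) is divided at the children's generation into 3 shares of £315,000. Kofi takes £315,000. The 2 shares of the deceased (Imani and Briar) are combined into a pool of £630,000.
That pool (£630,000) is divided at the grandchildren's generation equally among Kaspar, Chioma, Yara, Mateus, Fionn, Aoife, and Yseult: £90,000 each.

Jessamy: £472,500; Kofi: £315,000; Kaspar: £90,000; Chioma: £90,000; Yara: £90,000; Mateus: £90,000; Fionn: £90,000; Aoife: £90,000; Yseult: £90,000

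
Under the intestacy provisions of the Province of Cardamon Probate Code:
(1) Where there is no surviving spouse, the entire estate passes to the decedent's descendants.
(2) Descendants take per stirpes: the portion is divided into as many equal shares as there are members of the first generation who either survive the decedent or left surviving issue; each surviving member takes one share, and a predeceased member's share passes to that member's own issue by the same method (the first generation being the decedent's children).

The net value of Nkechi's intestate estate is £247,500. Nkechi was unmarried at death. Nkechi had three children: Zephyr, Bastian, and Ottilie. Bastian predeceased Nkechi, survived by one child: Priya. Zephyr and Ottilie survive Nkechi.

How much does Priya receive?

Priya receives £82,500.

The entire £247,500 passes to the descendants.
That amount (£247,500) is divided into 3 shares of £82,500: Zephyr and Ottilie each take £82,500; Bastian's £82,500 share passes to Bastian's issue.
Bastian's share (£82,500) passes entirely to Priya.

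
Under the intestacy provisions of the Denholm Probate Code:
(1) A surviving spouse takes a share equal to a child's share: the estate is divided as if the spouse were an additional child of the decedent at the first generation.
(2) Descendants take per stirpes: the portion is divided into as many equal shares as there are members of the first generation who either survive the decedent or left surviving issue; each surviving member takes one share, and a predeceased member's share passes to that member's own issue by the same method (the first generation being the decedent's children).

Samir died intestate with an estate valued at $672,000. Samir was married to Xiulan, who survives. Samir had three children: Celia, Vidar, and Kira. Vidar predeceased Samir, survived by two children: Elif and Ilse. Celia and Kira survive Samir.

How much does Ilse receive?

Ilse receives $84,000.

The spouse counts as an additional share at the children's level, so there are 4 primary shares of $168,000. Xiulan takes one such share ($168,000).
The children's combined portion ($504,000) is divided into 3 shares of $168,000: Celia and Kira each take $168,000; Vidar's $168,000 share passes to Vidar's issue.
Vidar's share ($168,000) is divided into 2 shares of $84,000: Elif and Ilse each take $84,000.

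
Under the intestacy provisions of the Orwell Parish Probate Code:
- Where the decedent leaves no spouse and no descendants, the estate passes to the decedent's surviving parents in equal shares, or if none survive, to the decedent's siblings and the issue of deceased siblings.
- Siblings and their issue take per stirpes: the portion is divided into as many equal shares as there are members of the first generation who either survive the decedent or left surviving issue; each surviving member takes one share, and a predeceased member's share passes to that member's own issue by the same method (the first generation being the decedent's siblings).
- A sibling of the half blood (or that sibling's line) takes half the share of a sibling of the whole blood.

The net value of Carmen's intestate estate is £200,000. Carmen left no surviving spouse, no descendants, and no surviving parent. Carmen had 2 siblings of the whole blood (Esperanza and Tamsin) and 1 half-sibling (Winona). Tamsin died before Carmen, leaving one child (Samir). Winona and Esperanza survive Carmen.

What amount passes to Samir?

Samir receives £80,000.

The entire £200,000 passes to the siblings and their issue.
Counting each half-blood sibling's line as half a unit, there are 5/2 units in £200,000, so one unit is £80,000. Whole-blood lines (Esperanza and Tamsin) take £80,000 each; half-blood lines (Winona) take £40,000 each.
Tamsin's share (£80,000) passes entirely to Samir.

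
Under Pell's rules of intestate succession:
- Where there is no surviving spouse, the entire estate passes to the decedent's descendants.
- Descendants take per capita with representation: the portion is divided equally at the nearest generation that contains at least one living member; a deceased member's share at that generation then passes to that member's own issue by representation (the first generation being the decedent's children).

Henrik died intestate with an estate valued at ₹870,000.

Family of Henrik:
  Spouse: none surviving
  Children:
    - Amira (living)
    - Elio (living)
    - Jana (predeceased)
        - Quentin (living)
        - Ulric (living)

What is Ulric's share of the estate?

Ulric receives ₹145,000.

The entire ₹870,000 passes to the descendants.
That amount (₹870,000) is divided into 3 shares of ₹290,000: Amira and Elio each take ₹290,000; Jana's ₹290,000 share passes to Jana's issue.
Jana's share (₹290,000) is divided into 2 shares of ₹145,000: Quentin and Ulric each take ₹145,000.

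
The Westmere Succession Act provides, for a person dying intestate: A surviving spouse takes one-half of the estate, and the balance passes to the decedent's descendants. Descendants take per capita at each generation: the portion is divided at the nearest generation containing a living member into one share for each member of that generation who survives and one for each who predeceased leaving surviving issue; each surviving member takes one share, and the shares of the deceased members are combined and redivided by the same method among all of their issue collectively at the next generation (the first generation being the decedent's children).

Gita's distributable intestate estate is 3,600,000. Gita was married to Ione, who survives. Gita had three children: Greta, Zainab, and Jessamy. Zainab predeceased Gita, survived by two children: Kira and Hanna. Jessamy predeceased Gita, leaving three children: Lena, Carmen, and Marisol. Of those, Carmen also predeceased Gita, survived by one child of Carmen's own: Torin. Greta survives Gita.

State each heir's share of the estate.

Ione: 1,800,000; Greta: 600,000; Kira: 240,000; Hanna: 240,000; Lena: 240,000; Torin: 240,000; Marisol: 240,000

Ione takes one-half of 3,600,000 = 1,800,000. The remaining 1,800,000 passes to the descendants.
The descendants' portion (1,800,000) is divided at the children's generation into 3 shares of 600,000. Greta takes 600,000. The 2 shares of the deceased (Zainab and Jessamy) are combined into a pool of 1,200,000.
That pool (1,200,000) is divided at the grandchildren's generation into 5 shares of 240,000. Kira, Hanna, Lena, and Marisol each take 240,000. The remaining share for the deceased Carmen (240,000) is carried to the next generation.
That pool (240,000) passes entirely to Torin, the sole taker at the great-grandchildren's generation.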